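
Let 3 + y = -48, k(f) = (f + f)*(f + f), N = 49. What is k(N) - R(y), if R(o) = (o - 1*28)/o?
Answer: 489725/51 ≈ 9602.5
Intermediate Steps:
k(f) = 4*f² (k(f) = (2*f)*(2*f) = 4*f²)
y = -51 (y = -3 - 48 = -51)
R(o) = (-28 + o)/o (R(o) = (o - 28)/o = (-28 + o)/o)
k(N) - R(y) = 4*49² - (-28 - 51)/(-51) = 4*2401 - (-1)*(-79)/51 = 9604 - 1*79/51 = 9604 - 79/51 = 489725/51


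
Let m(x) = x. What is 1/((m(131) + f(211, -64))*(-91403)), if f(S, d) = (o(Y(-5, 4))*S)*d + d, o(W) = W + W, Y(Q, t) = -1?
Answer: -1/2474736225 ≈ -4.0408e-10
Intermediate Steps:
o(W) = 2*W
f(S, d) = d - 2*S*d (f(S, d) = ((2*(-1))*S)*d + d = (-2*S)*d + d = -2*S*d + d = d - 2*S*d)
1/((m(131) + f(211, -64))*(-91403)) = 1/(131 - 64*(1 - 2*211)*(-91403)) = -1/91403/(131 - 64*(1 - 422)) = -1/91403/(131 - 64*(-421)) = -1/91403/(131 + 26944) = -1/91403/27075 = (1/27075)*(-1/91403) = -1/2474736225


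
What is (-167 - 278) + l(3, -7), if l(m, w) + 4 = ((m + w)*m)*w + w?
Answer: -372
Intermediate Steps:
l(m, w) = -4 + w + m*w*(m + w) (l(m, w) = -4 + (((m + w)*m)*w + w) = -4 + ((m*(m + w))*w + w) = -4 + (m*w*(m + w) + w) = -4 + (w + m*w*(m + w)) = -4 + w + m*w*(m + w))
(-167 - 278) + l(3, -7) = (-167 - 278) + (-4 - 7 + 3*(-7)**2 - 7*3**2) = -445 + (-4 - 7 + 3*49 - 7*9) = -445 + (-4 - 7 + 147 - 63) = -445 + 73 = -372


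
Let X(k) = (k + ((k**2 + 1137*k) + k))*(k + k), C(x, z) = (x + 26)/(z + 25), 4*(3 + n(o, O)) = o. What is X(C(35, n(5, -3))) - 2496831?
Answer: -1995701499355/804357 ≈ -2.4811e+6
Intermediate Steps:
n(o, O) = -3 + o/4
C(x, z) = (26 + x)/(25 + z)
X(k) = 2*k*(k**2 + 1139*k) (X(k) = (k + (k**2 + 1138*k))*(2*k) = (k**2 + 1139*k)*(2*k) = 2*k*(k**2 + 1139*k))
X(C(35, n(5, -3))) - 2496831 = 2*((26 + 35)/(25 + (-3 + (1/4)*5)))**2*(1139 + (26 + 35)/(25 + (-3 + (1/4)*5))) - 2496831 = 2*(61/(25 + (-3 + 5/4)))**2*(1139 + 61/(25 + (-3 + 5/4))) - 2496831 = 2*(61/(25 - 7/4))**2*(1139 + 61/(25 - 7/4)) - 2496831 = 2*(61/(93/4))**2*(1139 + 61/(93/4)) - 2496831 = 2*((4/93)*61)**2*(1139 + (4/93)*61) - 2496831 = 2*(244/93)**2*(1139 + 244/93) - 2496831 = 2*(59536/8649)*(106171/93) - 2496831 = 12641993312/804357 - 2496831 = -1995701499355/804357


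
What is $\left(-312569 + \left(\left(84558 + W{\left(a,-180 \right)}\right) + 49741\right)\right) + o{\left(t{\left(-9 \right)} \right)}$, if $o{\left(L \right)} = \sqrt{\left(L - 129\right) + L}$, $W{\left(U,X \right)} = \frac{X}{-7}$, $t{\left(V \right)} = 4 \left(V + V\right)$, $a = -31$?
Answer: $- \frac{1247710}{7} + i \sqrt{273} \approx -1.7824 \cdot 10^{5} + 16.523 i$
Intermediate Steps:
$t{\left(V \right)} = 8 V$ ($t{\left(V \right)} = 4 \cdot 2 V = 8 V$)
$W{\left(U,X \right)} = - \frac{X}{7}$ ($W{\left(U,X \right)} = X \left(- \frac{1}{7}\right) = - \frac{X}{7}$)
$o{\left(L \right)} = \sqrt{-129 + 2 L}$ ($o{\left(L \right)} = \sqrt{\left(L - 129\right) + L} = \sqrt{\left(-129 + L\right) + L} = \sqrt{-129 + 2 L}$)
$\left(-312569 + \left(\left(84558 + W{\left(a,-180 \right)}\right) + 49741\right)\right) + o{\left(t{\left(-9 \right)} \right)} = \left(-312569 + \left(\left(84558 - - \frac{180}{7}\right) + 49741\right)\right) + \sqrt{-129 + 2 \cdot 8 \left(-9\right)} = \left(-312569 + \left(\left(84558 + \frac{180}{7}\right) + 49741\right)\right) + \sqrt{-129 + 2 \left(-72\right)} = \left(-312569 + \left(\frac{592086}{7} + 49741\right)\right) + \sqrt{-129 - 144} = \left(-312569 + \frac{940273}{7}\right) + \sqrt{-273} = - \frac{1247710}{7} + i \sqrt{273}$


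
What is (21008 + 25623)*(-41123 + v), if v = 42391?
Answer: 59128108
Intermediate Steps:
(21008 + 25623)*(-41123 + v) = (21008 + 25623)*(-41123 + 42391) = 46631*1268 = 59128108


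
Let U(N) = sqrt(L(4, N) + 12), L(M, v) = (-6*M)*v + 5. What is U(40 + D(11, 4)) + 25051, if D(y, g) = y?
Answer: 25051 + I*sqrt(1207) ≈ 25051.0 + 34.742*I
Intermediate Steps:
L(M, v) = 5 - 6*M*v (L(M, v) = -6*M*v + 5 = 5 - 6*M*v)
U(N) = sqrt(17 - 24*N) (U(N) = sqrt((5 - 6*4*N) + 12) = sqrt((5 - 24*N) + 12) = sqrt(17 - 24*N))
U(40 + D(11, 4)) + 25051 = sqrt(17 - 24*(40 + 11)) + 25051 = sqrt(17 - 24*51) + 25051 = sqrt(17 - 1224) + 25051 = sqrt(-1207) + 25051 = I*sqrt(1207) + 25051 = 25051 + I*sqrt(1207)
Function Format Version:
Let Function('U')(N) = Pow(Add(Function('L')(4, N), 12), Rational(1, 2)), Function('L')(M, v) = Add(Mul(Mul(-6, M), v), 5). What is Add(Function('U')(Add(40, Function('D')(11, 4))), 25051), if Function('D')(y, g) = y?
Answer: Add(25051, Mul(I, Pow(1207, Rational(1, 2)))) ≈ Add(25051., Mul(34.742, I))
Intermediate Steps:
Function('L')(M, v) = Add(5, Mul(-6, M, v)) (Function('L')(M, v) = Add(Mul(-6, M, v), 5) = Add(5, Mul(-6, M, v)))
Function('U')(N) = Pow(Add(17, Mul(-24, N)), Rational(1, 2)) (Function('U')(N) = Pow(Add(Add(5, Mul(-6, 4, N)), 12), Rational(1, 2)) = Pow(Add(Add(5, Mul(-24, N)), 12), Rational(1, 2)) = Pow(Add(17, Mul(-24, N)), Rational(1, 2)))
Add(Function('U')(Add(40, Function('D')(11, 4))), 25051) = Add(Pow(Add(17, Mul(-24, Add(40, 11))), Rational(1, 2)), 25051) = Add(Pow(Add(17, Mul(-24, 51)), Rational(1, 2)), 25051) = Add(Pow(Add(17, -1224), Rational(1, 2)), 25051) = Add(Pow(-1207, Rational(1, 2)), 25051) = Add(Mul(I, Pow(1207, Rational(1, 2))), 25051) = Add(25051, Mul(I, Pow(1207, Rational(1, 2))))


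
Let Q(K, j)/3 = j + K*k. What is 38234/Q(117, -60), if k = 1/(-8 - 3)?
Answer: -60082/333 ≈ -180.43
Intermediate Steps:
k = -1/11 (k = 1/(-11) = -1/11 ≈ -0.090909)
Q(K, j) = 3*j - 3*K/11 (Q(K, j) = 3*(j + K*(-1/11)) = 3*(j - K/11) = 3*j - 3*K/11)
38234/Q(117, -60) = 38234/(3*(-60) - 3/11*117) = 38234/(-180 - 351/11) = 38234/(-2331/11) = 38234*(-11/2331) = -60082/333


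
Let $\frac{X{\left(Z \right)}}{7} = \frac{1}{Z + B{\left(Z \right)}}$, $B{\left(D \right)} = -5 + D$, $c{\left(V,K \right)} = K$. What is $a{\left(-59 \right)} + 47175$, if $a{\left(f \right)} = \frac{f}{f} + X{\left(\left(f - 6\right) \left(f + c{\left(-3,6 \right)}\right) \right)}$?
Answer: $\frac{324806767}{6885} \approx 47176.0$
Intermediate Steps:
$X{\left(Z \right)} = \frac{7}{-5 + 2 Z}$ ($X{\left(Z \right)} = \frac{7}{Z + \left(-5 + Z\right)} = \frac{7}{-5 + 2 Z}$)
$a{\left(f \right)} = 1 + \frac{7}{-5 + 2 \left(-6 + f\right) \left(6 + f\right)}$ ($a{\left(f \right)} = \frac{f}{f} + \frac{7}{-5 + 2 \left(f - 6\right) \left(f + 6\right)} = 1 + \frac{7}{-5 + 2 \left(-6 + f\right) \left(6 + f\right)}$)
$a{\left(-59 \right)} + 47175 = \frac{2 \left(-35 + \left(-59\right)^{2}\right)}{-77 + 2 \left(-59\right)^{2}} + 47175 = \frac{2 \left(-35 + 3481\right)}{-77 + 2 \cdot 3481} + 47175 = 2 \frac{1}{-77 + 6962} \cdot 3446 + 47175 = 2 \cdot \frac{1}{6885} \cdot 3446 + 47175 = \frac{6892}{6885} + 47175 = \frac{324806767}{6885}$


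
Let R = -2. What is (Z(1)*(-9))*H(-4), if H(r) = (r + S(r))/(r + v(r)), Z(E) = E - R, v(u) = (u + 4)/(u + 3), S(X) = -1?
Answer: -135/4 ≈ -33.750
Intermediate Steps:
v(u) = (4 + u)/(3 + u)
Z(E) = 2 + E (Z(E) = E - 1*(-2) = E + 2 = 2 + E)
H(r) = (-1 + r)/(r + (4 + r)/(3 + r)) (H(r) = (r - 1)/(r + (4 + r)/(3 + r)) = (-1 + r)/(r + (4 + r)/(3 + r)))
(Z(1)*(-9))*H(-4) = ((2 + 1)*(-9))*((-1 - 4)*(3 - 4)/(4 - 4 - 4*(3 - 4))) = (3*(-9))*(-5*(-1)/(4 - 4 - 4*(-1))) = -27*(-5)*(-1)/(4 - 4 + 4) = -27*(-5)*(-1)/4 = -27*5/4 = -135/4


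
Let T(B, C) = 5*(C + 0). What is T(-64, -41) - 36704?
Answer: -36909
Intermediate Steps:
T(B, C) = 5*C
T(-64, -41) - 36704 = 5*(-41) - 36704 = -205 - 36704 = -36909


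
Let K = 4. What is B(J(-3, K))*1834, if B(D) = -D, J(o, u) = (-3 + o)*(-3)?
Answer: -33012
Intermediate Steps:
J(o, u) = 9 - 3*o
B(J(-3, K))*1834 = -(9 - 3*(-3))*1834 = -(9 + 9)*1834 = -1*18*1834 = -18*1834 = -33012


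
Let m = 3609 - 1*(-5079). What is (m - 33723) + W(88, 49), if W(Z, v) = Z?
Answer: -24947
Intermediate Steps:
m = 8688 (m = 3609 + 5079 = 8688)
(m - 33723) + W(88, 49) = (8688 - 33723) + 88 = -25035 + 88 = -24947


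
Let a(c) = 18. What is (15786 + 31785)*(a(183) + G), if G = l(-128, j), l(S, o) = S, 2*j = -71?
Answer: -5232810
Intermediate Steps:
j = -71/2 (j = (½)*(-71) = -71/2 ≈ -35.500)
G = -128
(15786 + 31785)*(a(183) + G) = (15786 + 31785)*(18 - 128) = 47571*(-110) = -5232810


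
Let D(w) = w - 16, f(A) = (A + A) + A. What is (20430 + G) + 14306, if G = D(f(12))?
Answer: 34756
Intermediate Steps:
f(A) = 3*A (f(A) = 2*A + A = 3*A)
D(w) = -16 + w
G = 20 (G = -16 + 3*12 = -16 + 36 = 20)
(20430 + G) + 14306 = (20430 + 20) + 14306 = 20450 + 14306 = 34756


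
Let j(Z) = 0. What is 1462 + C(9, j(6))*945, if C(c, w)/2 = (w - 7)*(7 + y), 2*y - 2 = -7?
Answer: -58073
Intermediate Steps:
y = -5/2 (y = 1 + (½)*(-7) = 1 - 7/2 = -5/2 ≈ -2.5000)
C(c, w) = -63 + 9*w (C(c, w) = 2*((w - 7)*(7 - 5/2)) = 2*((-7 + w)*(9/2)) = 2*(-63/2 + 9*w/2) = -63 + 9*w)
1462 + C(9, j(6))*945 = 1462 + (-63 + 9*0)*945 = 1462 + (-63 + 0)*945 = 1462 - 63*945 = 1462 - 59535 = -58073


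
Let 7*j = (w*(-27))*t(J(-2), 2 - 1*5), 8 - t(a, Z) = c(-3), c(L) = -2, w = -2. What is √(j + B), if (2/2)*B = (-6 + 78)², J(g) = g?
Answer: 6*√7161/7 ≈ 72.534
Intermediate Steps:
t(a, Z) = 10 (t(a, Z) = 8 - 1*(-2) = 8 + 2 = 10)
j = 540/7 (j = (-2*(-27)*10)/7 = (54*10)/7 = (⅐)*540 = 540/7 ≈ 77.143)
B = 5184 (B = (-6 + 78)² = 72² = 5184)
√(j + B) = √(540/7 + 5184) = √(36828/7) = 6*√7161/7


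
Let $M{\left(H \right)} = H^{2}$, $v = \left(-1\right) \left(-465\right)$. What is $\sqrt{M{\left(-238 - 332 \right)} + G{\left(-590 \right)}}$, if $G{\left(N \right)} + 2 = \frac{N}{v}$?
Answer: $\frac{2 \sqrt{702507957}}{93} \approx 570.0$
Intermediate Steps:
$v = 465$
$G{\left(N \right)} = -2 + \frac{N}{465}$
$\sqrt{M{\left(-238 - 332 \right)} + G{\left(-590 \right)}} = \sqrt{\left(-238 - 332\right)^{2} + \left(-2 + \frac{1}{465} \left(-590\right)\right)} = \sqrt{\left(-570\right)^{2} - \frac{304}{93}} = \sqrt{324900 - \frac{304}{93}} = \sqrt{\frac{30215396}{93}} = \frac{2 \sqrt{702507957}}{93}$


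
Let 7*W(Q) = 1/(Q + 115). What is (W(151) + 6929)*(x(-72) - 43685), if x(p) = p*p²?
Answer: -5379185762467/1862 ≈ -2.8889e+9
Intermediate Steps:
x(p) = p³
W(Q) = 1/(7*(115 + Q)) (W(Q) = 1/(7*(Q + 115)) = 1/(7*(115 + Q)))
(W(151) + 6929)*(x(-72) - 43685) = (1/(7*(115 + 151)) + 6929)*((-72)³ - 43685) = ((⅐)/266 + 6929)*(-373248 - 43685) = ((⅐)*(1/266) + 6929)*(-416933) = (1/1862 + 6929)*(-416933) = (12901799/1862)*(-416933) = -5379185762467/1862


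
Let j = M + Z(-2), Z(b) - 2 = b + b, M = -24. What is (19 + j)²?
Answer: 49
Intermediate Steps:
Z(b) = 2 + 2*b (Z(b) = 2 + (b + b) = 2 + 2*b)
j = -26 (j = -24 + (2 + 2*(-2)) = -24 + (2 - 4) = -24 - 2 = -26)
(19 + j)² = (19 - 26)² = (-7)² = 49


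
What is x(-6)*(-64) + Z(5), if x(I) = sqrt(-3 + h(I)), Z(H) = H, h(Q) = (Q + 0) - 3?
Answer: 5 - 128*I*sqrt(3) ≈ 5.0 - 221.7*I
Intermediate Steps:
h(Q) = -3 + Q (h(Q) = Q - 3 = -3 + Q)
x(I) = sqrt(-6 + I) (x(I) = sqrt(-3 + (-3 + I)) = sqrt(-6 + I))
x(-6)*(-64) + Z(5) = sqrt(-6 - 6)*(-64) + 5 = sqrt(-12)*(-64) + 5 = (2*I*sqrt(3))*(-64) + 5 = -128*I*sqrt(3) + 5 = 5 - 128*I*sqrt(3)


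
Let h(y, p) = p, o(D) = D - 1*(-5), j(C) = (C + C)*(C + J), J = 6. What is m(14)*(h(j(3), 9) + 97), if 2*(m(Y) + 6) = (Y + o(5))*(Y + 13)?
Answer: 33708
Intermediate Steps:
j(C) = 2*C*(6 + C) (j(C) = (C + C)*(C + 6) = (2*C)*(6 + C) = 2*C*(6 + C))
o(D) = 5 + D (o(D) = D + 5 = 5 + D)
m(Y) = -6 + (10 + Y)*(13 + Y)/2 (m(Y) = -6 + ((Y + (5 + 5))*(Y + 13))/2 = -6 + ((Y + 10)*(13 + Y))/2 = -6 + ((10 + Y)*(13 + Y))/2 = -6 + (10 + Y)*(13 + Y)/2)
m(14)*(h(j(3), 9) + 97) = (59 + (1/2)*14**2 + (23/2)*14)*(9 + 97) = (59 + (1/2)*196 + 161)*106 = (59 + 98 + 161)*106 = 318*106 = 33708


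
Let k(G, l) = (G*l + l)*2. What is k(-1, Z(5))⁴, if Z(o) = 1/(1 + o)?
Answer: 0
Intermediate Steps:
k(G, l) = 2*l + 2*G*l (k(G, l) = (l + G*l)*2 = 2*l + 2*G*l)
k(-1, Z(5))⁴ = (2*(1 - 1)/(1 + 5))⁴ = (2*0/6)⁴ = (2*(⅙)*0)⁴ = 0⁴ = 0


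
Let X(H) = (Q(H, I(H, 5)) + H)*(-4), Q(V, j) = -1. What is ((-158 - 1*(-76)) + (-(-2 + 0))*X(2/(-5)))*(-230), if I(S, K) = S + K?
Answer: 16284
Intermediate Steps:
I(S, K) = K + S
X(H) = 4 - 4*H (X(H) = (-1 + H)*(-4) = 4 - 4*H)
((-158 - 1*(-76)) + (-(-2 + 0))*X(2/(-5)))*(-230) = ((-158 - 1*(-76)) + (-(-2 + 0))*(4 - 8/(-5)))*(-230) = ((-158 + 76) + (-1*(-2))*(4 - 8*(-1)/5))*(-230) = (-82 + 2*(4 - 4*(-⅖)))*(-230) = (-82 + 2*(4 + 8/5))*(-230) = (-82 + 2*(28/5))*(-230) = (-82 + 56/5)*(-230) = -354/5*(-230) = 16284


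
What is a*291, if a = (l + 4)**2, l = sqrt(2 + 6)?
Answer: 6984 + 4656*sqrt(2) ≈ 13569.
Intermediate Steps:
l = 2*sqrt(2) (l = sqrt(8) = 2*sqrt(2) ≈ 2.8284)
a = (4 + 2*sqrt(2))**2 (a = (2*sqrt(2) + 4)**2 = (4 + 2*sqrt(2))**2 ≈ 46.627)
a*291 = (24 + 16*sqrt(2))*291 = 6984 + 4656*sqrt(2)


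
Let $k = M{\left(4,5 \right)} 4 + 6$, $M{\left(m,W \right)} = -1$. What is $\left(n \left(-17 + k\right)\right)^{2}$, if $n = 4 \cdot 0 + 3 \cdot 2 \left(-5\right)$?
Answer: $202500$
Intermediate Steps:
$k = 2$ ($k = \left(-1\right) 4 + 6 = -4 + 6 = 2$)
$n = -30$ ($n = 0 + 6 \left(-5\right) = 0 - 30 = -30$)
$\left(n \left(-17 + k\right)\right)^{2} = \left(- 30 \left(-17 + 2\right)\right)^{2} = \left(\left(-30\right) \left(-15\right)\right)^{2} = 450^{2} = 202500$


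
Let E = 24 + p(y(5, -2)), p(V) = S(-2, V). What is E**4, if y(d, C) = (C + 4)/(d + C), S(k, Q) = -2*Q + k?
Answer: 14776336/81 ≈ 1.8242e+5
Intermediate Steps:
S(k, Q) = k - 2*Q
y(d, C) = (4 + C)/(C + d)
p(V) = -2 - 2*V
E = 62/3 (E = 24 + (-2 - 2*(4 - 2)/(-2 + 5)) = 24 + (-2 - 2*2/3) = 24 + (-2 - 4/3) = 24 - 10/3 = 62/3 ≈ 20.667)
E**4 = (62/3)**4 = 14776336/81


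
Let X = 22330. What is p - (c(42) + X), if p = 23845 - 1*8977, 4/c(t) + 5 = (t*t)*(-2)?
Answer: -26363242/3533 ≈ -7462.0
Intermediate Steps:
c(t) = 4/(-5 - 2*t²) (c(t) = 4/(-5 + (t*t)*(-2)) = 4/(-5 + t²*(-2)) = 4/(-5 - 2*t²))
p = 14868 (p = 23845 - 8977 = 14868)
p - (c(42) + X) = 14868 - (-4/(5 + 2*42²) + 22330) = 14868 - (-4/(5 + 2*1764) + 22330) = 14868 - (-4/(5 + 3528) + 22330) = 14868 - (-4/3533 + 22330) = 14868 - 1*78891886/3533 = 14868 - 78891886/3533 = -26363242/3533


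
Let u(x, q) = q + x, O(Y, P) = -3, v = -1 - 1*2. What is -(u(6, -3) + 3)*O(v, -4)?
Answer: 18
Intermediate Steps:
v = -3 (v = -1 - 2 = -3)
-(u(6, -3) + 3)*O(v, -4) = -((-3 + 6) + 3)*(-3) = -(3 + 3)*(-3) = -6*(-3) = -1*(-18) = 18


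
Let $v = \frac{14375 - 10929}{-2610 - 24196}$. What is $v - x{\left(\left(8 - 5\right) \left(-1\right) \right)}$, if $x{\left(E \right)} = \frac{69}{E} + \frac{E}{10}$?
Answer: $\frac{3105669}{134030} \approx 23.171$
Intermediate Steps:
$x{\left(E \right)} = \frac{69}{E} + \frac{E}{10}$ ($x{\left(E \right)} = \frac{69}{E} + E \frac{1}{10} = \frac{69}{E} + \frac{E}{10}$)
$v = - \frac{1723}{13403}$ ($v = \frac{3446}{-26806} = 3446 \left(- \frac{1}{26806}\right) = - \frac{1723}{13403} \approx -0.12855$)
$v - x{\left(\left(8 - 5\right) \left(-1\right) \right)} = - \frac{1723}{13403} - \left(\frac{69}{\left(8 - 5\right) \left(-1\right)} + \frac{\left(8 - 5\right) \left(-1\right)}{10}\right) = - \frac{1723}{13403} - \left(\frac{69}{3 \left(-1\right)} + \frac{3 \left(-1\right)}{10}\right) = - \frac{1723}{13403} - \left(\frac{69}{-3} + \frac{1}{10} \left(-3\right)\right) = - \frac{1723}{13403} - \left(69 \left(- \frac{1}{3}\right) - \frac{3}{10}\right) = - \frac{1723}{13403} - \left(-23 - \frac{3}{10}\right) = - \frac{1723}{13403} - - \frac{233}{10} = - \frac{1723}{13403} + \frac{233}{10} = \frac{3105669}{134030}$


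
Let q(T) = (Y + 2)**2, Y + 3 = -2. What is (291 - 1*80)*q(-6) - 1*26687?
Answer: -24788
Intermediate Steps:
Y = -5 (Y = -3 - 2 = -5)
q(T) = 9 (q(T) = (-5 + 2)**2 = (-3)**2 = 9)
(291 - 1*80)*q(-6) - 1*26687 = (291 - 1*80)*9 - 1*26687 = (291 - 80)*9 - 26687 = 211*9 - 26687 = 1899 - 26687 = -24788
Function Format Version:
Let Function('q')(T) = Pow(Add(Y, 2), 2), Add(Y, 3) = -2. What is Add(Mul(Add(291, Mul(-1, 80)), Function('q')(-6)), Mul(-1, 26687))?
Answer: -24788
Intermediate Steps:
Y = -5 (Y = Add(-3, -2) = -5)
Function('q')(T) = 9 (Function('q')(T) = Pow(Add(-5, 2), 2) = Pow(-3, 2) = 9)
Add(Mul(Add(291, Mul(-1, 80)), Function('q')(-6)), Mul(-1, 26687)) = Add(Mul(Add(291, Mul(-1, 80)), 9), Mul(-1, 26687)) = Add(Mul(Add(291, -80), 9), -26687) = Add(Mul(211, 9), -26687) = Add(1899, -26687) = -24788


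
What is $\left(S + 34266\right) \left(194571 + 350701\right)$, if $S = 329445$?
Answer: $198321424392$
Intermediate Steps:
$\left(S + 34266\right) \left(194571 + 350701\right) = \left(329445 + 34266\right) \left(194571 + 350701\right) = 363711 \cdot 545272 = 198321424392$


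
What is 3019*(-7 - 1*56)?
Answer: -190197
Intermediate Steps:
3019*(-7 - 1*56) = 3019*(-7 - 56) = 3019*(-63) = -190197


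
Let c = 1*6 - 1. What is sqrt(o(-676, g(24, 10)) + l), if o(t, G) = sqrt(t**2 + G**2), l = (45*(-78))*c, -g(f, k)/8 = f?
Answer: sqrt(-17550 + 4*sqrt(30865)) ≈ 129.8*I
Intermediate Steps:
c = 5 (c = 6 - 1 = 5)
g(f, k) = -8*f
l = -17550 (l = (45*(-78))*5 = -3510*5 = -17550)
o(t, G) = sqrt(G**2 + t**2)
sqrt(o(-676, g(24, 10)) + l) = sqrt(sqrt((-8*24)**2 + (-676)**2) - 17550) = sqrt(sqrt((-192)**2 + 456976) - 17550) = sqrt(sqrt(36864 + 456976) - 17550) = sqrt(sqrt(493840) - 17550) = sqrt(4*sqrt(30865) - 17550) = sqrt(-17550 + 4*sqrt(30865))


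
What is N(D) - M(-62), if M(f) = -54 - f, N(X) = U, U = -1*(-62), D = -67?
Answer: 54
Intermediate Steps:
U = 62
N(X) = 62
N(D) - M(-62) = 62 - (-54 - 1*(-62)) = 62 - (-54 + 62) = 62 - 1*8 = 62 - 8 = 54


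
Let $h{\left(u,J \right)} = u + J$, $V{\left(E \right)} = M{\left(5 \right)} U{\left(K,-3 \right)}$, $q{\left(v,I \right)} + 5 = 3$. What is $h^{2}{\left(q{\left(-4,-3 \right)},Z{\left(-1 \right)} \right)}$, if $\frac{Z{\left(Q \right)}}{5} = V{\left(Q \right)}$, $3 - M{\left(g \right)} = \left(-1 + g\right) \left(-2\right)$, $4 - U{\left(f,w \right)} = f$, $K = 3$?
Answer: $2809$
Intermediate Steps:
$q{\left(v,I \right)} = -2$ ($q{\left(v,I \right)} = -5 + 3 = -2$)
$U{\left(f,w \right)} = 4 - f$
$M{\left(g \right)} = 1 + 2 g$ ($M{\left(g \right)} = 3 - \left(-1 + g\right) \left(-2\right) = 3 - \left(2 - 2 g\right) = 3 + \left(-2 + 2 g\right) = 1 + 2 g$)
$V{\left(E \right)} = 11$ ($V{\left(E \right)} = \left(1 + 2 \cdot 5\right) \left(4 - 3\right) = \left(1 + 10\right) \left(4 - 3\right) = 11 \cdot 1 = 11$)
$Z{\left(Q \right)} = 55$ ($Z{\left(Q \right)} = 5 \cdot 11 = 55$)
$h{\left(u,J \right)} = J + u$
$h^{2}{\left(q{\left(-4,-3 \right)},Z{\left(-1 \right)} \right)} = \left(55 - 2\right)^{2} = 53^{2} = 2809$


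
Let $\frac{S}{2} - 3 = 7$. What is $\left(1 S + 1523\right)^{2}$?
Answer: $2380849$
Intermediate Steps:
$S = 20$ ($S = 6 + 2 \cdot 7 = 6 + 14 = 20$)
$\left(1 S + 1523\right)^{2} = \left(1 \cdot 20 + 1523\right)^{2} = \left(20 + 1523\right)^{2} = 1543^{2} = 2380849$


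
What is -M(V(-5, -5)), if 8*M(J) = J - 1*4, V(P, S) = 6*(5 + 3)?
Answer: -11/2 ≈ -5.5000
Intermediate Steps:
V(P, S) = 48 (V(P, S) = 6*8 = 48)
M(J) = -½ + J/8 (M(J) = (J - 1*4)/8 = (J - 4)/8 = (-4 + J)/8 = -½ + J/8)
-M(V(-5, -5)) = -(-½ + (⅛)*48) = -(-½ + 6) = -1*11/2 = -11/2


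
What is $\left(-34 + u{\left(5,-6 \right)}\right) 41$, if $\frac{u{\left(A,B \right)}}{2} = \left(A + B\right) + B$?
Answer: $-1968$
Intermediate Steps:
$u{\left(A,B \right)} = 2 A + 4 B$ ($u{\left(A,B \right)} = 2 \left(\left(A + B\right) + B\right) = 2 \left(A + 2 B\right) = 2 A + 4 B$)
$\left(-34 + u{\left(5,-6 \right)}\right) 41 = \left(-34 + \left(2 \cdot 5 + 4 \left(-6\right)\right)\right) 41 = \left(-34 + \left(10 - 24\right)\right) 41 = \left(-34 - 14\right) 41 = \left(-48\right) 41 = -1968$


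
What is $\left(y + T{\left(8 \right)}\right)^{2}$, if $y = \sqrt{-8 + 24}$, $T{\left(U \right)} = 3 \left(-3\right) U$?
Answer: $4624$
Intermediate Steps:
$T{\left(U \right)} = - 9 U$
$y = 4$ ($y = \sqrt{16} = 4$)
$\left(y + T{\left(8 \right)}\right)^{2} = \left(4 - 72\right)^{2} = \left(-68\right)^{2} = 4624$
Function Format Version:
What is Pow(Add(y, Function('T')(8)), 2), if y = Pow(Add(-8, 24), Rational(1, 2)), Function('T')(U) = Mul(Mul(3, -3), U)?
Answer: 4624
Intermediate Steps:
Function('T')(U) = Mul(-9, U)
y = 4 (y = Pow(16, Rational(1, 2)) = 4)
Pow(Add(y, Function('T')(8)), 2) = Pow(Add(4, Mul(-9, 8)), 2) = Pow(Add(4, -72), 2) = Pow(-68, 2) = 4624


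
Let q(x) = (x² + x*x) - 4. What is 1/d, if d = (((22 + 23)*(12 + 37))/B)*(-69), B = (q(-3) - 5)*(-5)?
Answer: 1/3381 ≈ 0.00029577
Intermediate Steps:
q(x) = -4 + 2*x² (q(x) = (x² + x²) - 4 = 2*x² - 4 = -4 + 2*x²)
B = -45 (B = ((-4 + 2*(-3)²) - 5)*(-5) = ((-4 + 2*9) - 5)*(-5) = ((-4 + 18) - 5)*(-5) = (14 - 5)*(-5) = 9*(-5) = -45)
d = 3381 (d = (((22 + 23)*(12 + 37))/(-45))*(-69) = ((45*49)*(-1/45))*(-69) = (2205*(-1/45))*(-69) = -49*(-69) = 3381)
1/d = 1/3381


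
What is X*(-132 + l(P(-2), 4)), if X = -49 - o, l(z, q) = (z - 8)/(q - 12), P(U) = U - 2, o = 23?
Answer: 9396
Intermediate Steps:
P(U) = -2 + U
l(z, q) = (-8 + z)/(-12 + q)
X = -72 (X = -49 - 1*23 = -49 - 23 = -72)
X*(-132 + l(P(-2), 4)) = -72*(-132 + (-8 + (-2 - 2))/(-12 + 4)) = -72*(-132 + (-8 - 4)/(-8)) = -72*(-132 - 1/8*(-12)) = -72*(-132 + 3/2) = -72*(-261/2) = 9396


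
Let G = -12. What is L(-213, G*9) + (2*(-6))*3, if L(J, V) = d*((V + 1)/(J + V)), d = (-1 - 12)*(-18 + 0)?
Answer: 42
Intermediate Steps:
d = 234 (d = -13*(-18) = 234)
L(J, V) = 234*(1 + V)/(J + V) (L(J, V) = 234*((V + 1)/(J + V)) = 234*((1 + V)/(J + V)) = 234*(1 + V)/(J + V))
L(-213, G*9) + (2*(-6))*3 = 234*(1 - 12*9)/(-213 - 12*9) + (2*(-6))*3 = 234*(1 - 108)/(-213 - 108) - 12*3 = 234*(-107)/(-321) - 36 = 234*(-1/321)*(-107) - 36 = 78 - 36 = 42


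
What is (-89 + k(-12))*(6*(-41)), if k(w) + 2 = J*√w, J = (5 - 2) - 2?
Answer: 22386 - 492*I*√3 ≈ 22386.0 - 852.17*I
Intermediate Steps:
J = 1 (J = 3 - 2 = 1)
k(w) = -2 + √w (k(w) = -2 + 1*√w = -2 + √w)
(-89 + k(-12))*(6*(-41)) = (-89 + (-2 + √(-12)))*(6*(-41)) = (-89 + (-2 + 2*I*√3))*(-246) = (-91 + 2*I*√3)*(-246) = 22386 - 492*I*√3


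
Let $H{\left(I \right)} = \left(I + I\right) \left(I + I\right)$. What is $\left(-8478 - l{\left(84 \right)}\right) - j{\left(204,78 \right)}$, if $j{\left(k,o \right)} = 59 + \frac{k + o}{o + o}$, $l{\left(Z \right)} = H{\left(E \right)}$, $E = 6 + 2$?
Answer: $- \frac{228665}{26} \approx -8794.8$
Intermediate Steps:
$E = 8$
$H{\left(I \right)} = 4 I^{2}$ ($H{\left(I \right)} = 2 I 2 I = 4 I^{2}$)
$l{\left(Z \right)} = 256$ ($l{\left(Z \right)} = 4 \cdot 8^{2} = 4 \cdot 64 = 256$)
$j{\left(k,o \right)} = 59 + \frac{k + o}{2 o}$
$\left(-8478 - l{\left(84 \right)}\right) - j{\left(204,78 \right)} = \left(-8478 - 256\right) - \frac{204 + 119 \cdot 78}{2 \cdot 78} = \left(-8478 - 256\right) - \frac{1}{2} \cdot \frac{1}{78} \left(204 + 9282\right) = -8734 - \frac{1}{2} \cdot \frac{1}{78} \cdot 9486 = -8734 - \frac{1581}{26} = - \frac{228665}{26}$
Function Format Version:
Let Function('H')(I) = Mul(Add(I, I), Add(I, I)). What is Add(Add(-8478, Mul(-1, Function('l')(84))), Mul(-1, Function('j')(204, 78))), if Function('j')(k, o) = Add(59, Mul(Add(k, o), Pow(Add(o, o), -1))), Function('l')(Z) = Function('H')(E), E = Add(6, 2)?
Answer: Rational(-228665, 26) ≈ -8794.8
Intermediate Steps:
E = 8
Function('H')(I) = Mul(4, Pow(I, 2)) (Function('H')(I) = Mul(Mul(2, I), Mul(2, I)) = Mul(4, Pow(I, 2)))
Function('l')(Z) = 256 (Function('l')(Z) = Mul(4, Pow(8, 2)) = Mul(4, 64) = 256)
Function('j')(k, o) = Add(59, Mul(Rational(1, 2), Pow(o, -1), Add(k, o))) (Function('j')(k, o) = Add(59, Mul(Add(k, o), Pow(Mul(2, o), -1))) = Add(59, Mul(Add(k, o), Mul(Rational(1, 2), Pow(o, -1)))) = Add(59, Mul(Rational(1, 2), Pow(o, -1), Add(k, o))))
Add(Add(-8478, Mul(-1, Function('l')(84))), Mul(-1, Function('j')(204, 78))) = Add(Add(-8478, Mul(-1, 256)), Mul(-1, Mul(Rational(1, 2), Pow(78, -1), Add(204, Mul(119, 78))))) = Add(Add(-8478, -256), Mul(-1, Mul(Rational(1, 2), Rational(1, 78), Add(204, 9282)))) = Add(-8734, Mul(-1, Mul(Rational(1, 2), Rational(1, 78), 9486))) = Add(-8734, Mul(-1, Rational(1581, 26))) = Add(-8734, Rational(-1581, 26)) = Rational(-228665, 26)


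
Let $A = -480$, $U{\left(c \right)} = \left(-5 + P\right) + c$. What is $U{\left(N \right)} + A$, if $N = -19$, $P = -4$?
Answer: $-508$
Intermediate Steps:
$U{\left(c \right)} = -9 + c$ ($U{\left(c \right)} = \left(-5 - 4\right) + c = -9 + c$)
$U{\left(N \right)} + A = \left(-9 - 19\right) - 480 = -28 - 480 = -508$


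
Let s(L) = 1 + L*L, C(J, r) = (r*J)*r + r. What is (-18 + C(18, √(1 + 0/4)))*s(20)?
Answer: 401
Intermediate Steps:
C(J, r) = r + J*r² (C(J, r) = (J*r)*r + r = J*r² + r = r + J*r²)
s(L) = 1 + L²
(-18 + C(18, √(1 + 0/4)))*s(20) = (-18 + √(1 + 0/4)*(1 + 18*√(1 + 0/4)))*(1 + 20²) = (-18 + √(1 + 0*(¼))*(1 + 18*√(1 + 0*(¼))))*(1 + 400) = (-18 + √(1 + 0)*(1 + 18*√(1 + 0)))*401 = (-18 + √1*(1 + 18*√1))*401 = (-18 + 1*(1 + 18*1))*401 = (-18 + 1*(1 + 18))*401 = (-18 + 1*19)*401 = (-18 + 19)*401 = 1*401 = 401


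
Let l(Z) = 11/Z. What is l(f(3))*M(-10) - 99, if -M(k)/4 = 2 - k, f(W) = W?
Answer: -275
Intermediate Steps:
M(k) = -8 + 4*k (M(k) = -4*(2 - k) = -8 + 4*k)
l(f(3))*M(-10) - 99 = (11/3)*(-8 + 4*(-10)) - 99 = (11*(⅓))*(-8 - 40) - 99 = (11/3)*(-48) - 99 = -176 - 99 = -275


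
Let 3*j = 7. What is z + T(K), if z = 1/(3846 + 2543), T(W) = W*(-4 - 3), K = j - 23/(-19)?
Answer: -9033989/364173 ≈ -24.807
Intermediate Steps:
j = 7/3 (j = (1/3)*7 = 7/3 ≈ 2.3333)
K = 202/57 (K = 7/3 - 23/(-19) = 7/3 - 23*(-1)/19 = 7/3 - 1*(-23/19) = 7/3 + 23/19 = 202/57 ≈ 3.5439)
T(W) = -7*W (T(W) = W*(-7) = -7*W)
z = 1/6389 ≈ 0.00015652
z + T(K) = 1/6389 - 7*202/57 = 1/6389 - 1414/57 = -9033989/364173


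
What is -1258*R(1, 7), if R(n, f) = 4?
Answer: -5032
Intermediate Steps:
-1258*R(1, 7) = -1258*4 = -5032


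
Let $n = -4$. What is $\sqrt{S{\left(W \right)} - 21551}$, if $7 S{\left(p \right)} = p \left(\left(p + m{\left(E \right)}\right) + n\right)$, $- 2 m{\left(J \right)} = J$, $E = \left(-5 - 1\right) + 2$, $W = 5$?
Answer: $\frac{i \sqrt{1055894}}{7} \approx 146.8 i$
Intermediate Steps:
$E = -4$ ($E = -6 + 2 = -4$)
$m{\left(J \right)} = - \frac{J}{2}$
$S{\left(p \right)} = \frac{p \left(-2 + p\right)}{7}$ ($S{\left(p \right)} = \frac{p \left(\left(p - -2\right) - 4\right)}{7} = \frac{p \left(\left(p + 2\right) - 4\right)}{7} = \frac{p \left(\left(2 + p\right) - 4\right)}{7} = \frac{p \left(-2 + p\right)}{7}$)
$\sqrt{S{\left(W \right)} - 21551} = \sqrt{\frac{1}{7} \cdot 5 \left(-2 + 5\right) - 21551} = \sqrt{\frac{1}{7} \cdot 5 \cdot 3 - 21551} = \sqrt{\frac{15}{7} - 21551} = \sqrt{- \frac{150842}{7}} = \frac{i \sqrt{1055894}}{7}$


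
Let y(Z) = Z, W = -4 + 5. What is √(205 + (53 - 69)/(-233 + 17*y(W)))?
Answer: 7*√339/9 ≈ 14.320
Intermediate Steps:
W = 1
√(205 + (53 - 69)/(-233 + 17*y(W))) = √(205 + (53 - 69)/(-233 + 17*1)) = √(205 - 16/(-233 + 17)) = √(205 - 16/(-216)) = √(205 - 16*(-1/216)) = √(205 + 2/27) = √(5537/27) = 7*√339/9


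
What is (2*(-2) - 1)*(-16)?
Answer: 80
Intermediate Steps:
(2*(-2) - 1)*(-16) = (-4 - 1)*(-16) = -5*(-16) = 80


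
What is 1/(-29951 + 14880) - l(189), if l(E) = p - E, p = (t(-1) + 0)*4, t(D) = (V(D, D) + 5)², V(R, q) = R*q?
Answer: 678194/15071 ≈ 45.000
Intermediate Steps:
t(D) = (5 + D²)² (t(D) = (D*D + 5)² = (D² + 5)² = (5 + D²)²)
p = 144 (p = ((5 + (-1)²)² + 0)*4 = ((5 + 1)² + 0)*4 = (6² + 0)*4 = (36 + 0)*4 = 36*4 = 144)
l(E) = 144 - E
1/(-29951 + 14880) - l(189) = 1/(-29951 + 14880) - (144 - 1*189) = 1/(-15071) - (144 - 189) = -1/15071 - 1*(-45) = -1/15071 + 45 = 678194/15071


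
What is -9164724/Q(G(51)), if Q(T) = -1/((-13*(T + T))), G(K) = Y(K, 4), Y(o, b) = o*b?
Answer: -48609696096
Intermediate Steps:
Y(o, b) = b*o
G(K) = 4*K
Q(T) = 1/(26*T) (Q(T) = -1/((-26*T)) = -(-1)/(26*T) = 1/(26*T))
-9164724/Q(G(51)) = -9164724/(1/(26*((4*51)))) = -9164724/((1/26)/204) = -9164724/((1/26)*(1/204)) = -9164724/1/5304 = -9164724*5304 = -48609696096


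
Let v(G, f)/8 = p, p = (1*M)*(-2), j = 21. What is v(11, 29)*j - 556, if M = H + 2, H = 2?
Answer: -1900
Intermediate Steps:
M = 4 (M = 2 + 2 = 4)
p = -8 (p = (1*4)*(-2) = 4*(-2) = -8)
v(G, f) = -64 (v(G, f) = 8*(-8) = -64)
v(11, 29)*j - 556 = -64*21 - 556 = -1344 - 556 = -1900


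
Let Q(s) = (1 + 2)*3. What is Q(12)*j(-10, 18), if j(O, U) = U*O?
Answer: -1620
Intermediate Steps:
Q(s) = 9 (Q(s) = 3*3 = 9)
j(O, U) = O*U
Q(12)*j(-10, 18) = 9*(-10*18) = 9*(-180) = -1620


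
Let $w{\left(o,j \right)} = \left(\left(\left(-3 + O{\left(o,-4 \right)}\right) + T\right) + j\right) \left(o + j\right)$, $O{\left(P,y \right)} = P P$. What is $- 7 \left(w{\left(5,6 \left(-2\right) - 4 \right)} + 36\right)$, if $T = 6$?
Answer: $672$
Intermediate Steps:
$O{\left(P,y \right)} = P^{2}$
$w{\left(o,j \right)} = \left(j + o\right) \left(3 + j + o^{2}\right)$ ($w{\left(o,j \right)} = \left(\left(\left(-3 + o^{2}\right) + 6\right) + j\right) \left(o + j\right) = \left(\left(3 + o^{2}\right) + j\right) \left(j + o\right) = \left(3 + j + o^{2}\right) \left(j + o\right) = \left(j + o\right) \left(3 + j + o^{2}\right)$)
$- 7 \left(w{\left(5,6 \left(-2\right) - 4 \right)} + 36\right) = - 7 \left(\left(\left(6 \left(-2\right) - 4\right)^{2} + 5^{3} + 3 \left(6 \left(-2\right) - 4\right) + 3 \cdot 5 + \left(6 \left(-2\right) - 4\right) 5 + \left(6 \left(-2\right) - 4\right) 5^{2}\right) + 36\right) = - 7 \left(\left(\left(-12 - 4\right)^{2} + 125 + 3 \left(-12 - 4\right) + 15 + \left(-12 - 4\right) 5 + \left(-12 - 4\right) 25\right) + 36\right) = - 7 \left(\left(\left(-16\right)^{2} + 125 + 3 \left(-16\right) + 15 - 80 - 400\right) + 36\right) = - 7 \left(\left(256 + 125 - 48 + 15 - 80 - 400\right) + 36\right) = - 7 \left(-132 + 36\right) = \left(-7\right) \left(-96\right) = 672$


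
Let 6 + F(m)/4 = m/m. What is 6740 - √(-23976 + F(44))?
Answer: 6740 - 2*I*√5999 ≈ 6740.0 - 154.91*I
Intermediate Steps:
F(m) = -20 (F(m) = -24 + 4*(m/m) = -24 + 4*1 = -24 + 4 = -20)
6740 - √(-23976 + F(44)) = 6740 - √(-23976 - 20) = 6740 - √(-23996) = 6740 - 2*I*√5999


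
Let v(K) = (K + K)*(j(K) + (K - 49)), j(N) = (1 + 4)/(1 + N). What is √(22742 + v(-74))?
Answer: √218255254/73 ≈ 202.38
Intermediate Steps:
j(N) = 5/(1 + N)
v(K) = 2*K*(-49 + K + 5/(1 + K)) (v(K) = (K + K)*(5/(1 + K) + (K - 49)) = (2*K)*(5/(1 + K) + (-49 + K)) = (2*K)*(-49 + K + 5/(1 + K)) = 2*K*(-49 + K + 5/(1 + K)))
√(22742 + v(-74)) = √(22742 + 2*(-74)*(5 + (1 - 74)*(-49 - 74))/(1 - 74)) = √(22742 + 2*(-74)*(5 - 73*(-123))/(-73)) = √(22742 + 2*(-74)*(-1/73)*(5 + 8979)) = √(22742 + 2*(-74)*(-1/73)*8984) = √(22742 + 1329632/73) = √(2989798/73) = √218255254/73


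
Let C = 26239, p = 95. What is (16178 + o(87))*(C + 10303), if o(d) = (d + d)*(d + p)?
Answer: 1748388532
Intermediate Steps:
o(d) = 2*d*(95 + d) (o(d) = (d + d)*(d + 95) = (2*d)*(95 + d) = 2*d*(95 + d))
(16178 + o(87))*(C + 10303) = (16178 + 2*87*(95 + 87))*(26239 + 10303) = (16178 + 2*87*182)*36542 = (16178 + 31668)*36542 = 47846*36542 = 1748388532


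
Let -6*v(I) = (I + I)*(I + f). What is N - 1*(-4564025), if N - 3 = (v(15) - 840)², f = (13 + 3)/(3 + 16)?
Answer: 1952640333/361 ≈ 5.4090e+6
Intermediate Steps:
f = 16/19 ≈ 0.84210
v(I) = -I*(16/19 + I)/3 (v(I) = -(I + I)*(I + 16/19)/6 = -2*I*(16/19 + I)/6 = -I*(16/19 + I)/3)
N = 305027308/361 (N = 3 + (-1/57*15*(16 + 19*15) - 840)² = 3 + (-1/57*15*(16 + 285) - 840)² = 3 + (-1/57*15*301 - 840)² = 3 + (-1505/19 - 840)² = 3 + (-17465/19)² = 3 + 305026225/361 = 305027308/361 ≈ 8.4495e+5)
N - 1*(-4564025) = 305027308/361 - 1*(-4564025) = 305027308/361 + 4564025 = 1952640333/361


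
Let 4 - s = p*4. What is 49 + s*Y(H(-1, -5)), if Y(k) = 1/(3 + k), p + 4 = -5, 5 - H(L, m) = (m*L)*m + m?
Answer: 951/19 ≈ 50.053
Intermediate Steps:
H(L, m) = 5 - m - L*m² (H(L, m) = 5 - ((m*L)*m + m) = 5 - ((L*m)*m + m) = 5 - (L*m² + m) = 5 - (m + L*m²) = 5 + (-m - L*m²) = 5 - m - L*m²)
p = -9 (p = -4 - 5 = -9)
s = 40 (s = 4 - (-9)*4 = 4 - 1*(-36) = 4 + 36 = 40)
49 + s*Y(H(-1, -5)) = 49 + 40/(3 + (5 - 1*(-5) - 1*(-1)*(-5)²)) = 49 + 40/(3 + (5 + 5 - 1*(-1)*25)) = 49 + 40/(3 + (5 + 5 + 25)) = 49 + 40/(3 + 35) = 49 + 40/38 = 49 + 40*(1/38) = 49 + 20/19 = 951/19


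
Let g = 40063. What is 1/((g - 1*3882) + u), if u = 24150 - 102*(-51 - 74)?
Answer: 1/73081 ≈ 1.3683e-5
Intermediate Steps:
u = 36900 (u = 24150 - 102*(-125) = 24150 - 1*(-12750) = 24150 + 12750 = 36900)
1/((g - 1*3882) + u) = 1/((40063 - 1*3882) + 36900) = 1/((40063 - 3882) + 36900) = 1/(36181 + 36900) = 1/73081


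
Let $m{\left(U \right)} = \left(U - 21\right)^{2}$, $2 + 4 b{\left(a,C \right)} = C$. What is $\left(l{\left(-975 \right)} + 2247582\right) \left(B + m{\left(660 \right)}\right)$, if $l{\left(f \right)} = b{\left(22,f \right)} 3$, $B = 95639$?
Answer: $1132322148030$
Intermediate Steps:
$b{\left(a,C \right)} = - \frac{1}{2} + \frac{C}{4}$
$m{\left(U \right)} = \left(-21 + U\right)^{2}$
$l{\left(f \right)} = - \frac{3}{2} + \frac{3 f}{4}$ ($l{\left(f \right)} = \left(- \frac{1}{2} + \frac{f}{4}\right) 3 = - \frac{3}{2} + \frac{3 f}{4}$)
$\left(l{\left(-975 \right)} + 2247582\right) \left(B + m{\left(660 \right)}\right) = \left(\left(- \frac{3}{2} + \frac{3}{4} \left(-975\right)\right) + 2247582\right) \left(95639 + \left(-21 + 660\right)^{2}\right) = \left(\left(- \frac{3}{2} - \frac{2925}{4}\right) + 2247582\right) \left(95639 + 639^{2}\right) = \left(- \frac{2931}{4} + 2247582\right) \left(95639 + 408321\right) = \frac{8987397}{4} \cdot 503960 = 1132322148030$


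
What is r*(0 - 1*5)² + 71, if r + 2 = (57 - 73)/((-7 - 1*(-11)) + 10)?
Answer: -53/7 ≈ -7.5714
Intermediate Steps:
r = -22/7 (r = -2 + (57 - 73)/((-7 - 1*(-11)) + 10) = -2 - 16/((-7 + 11) + 10) = -2 - 16/(4 + 10) = -2 - 16/14 = -2 - 16*1/14 = -2 - 8/7 = -22/7 ≈ -3.1429)
r*(0 - 1*5)² + 71 = -22*(0 - 1*5)²/7 + 71 = -22*(0 - 5)²/7 + 71 = -22/7*(-5)² + 71 = -22/7*25 + 71 = -550/7 + 71 = -53/7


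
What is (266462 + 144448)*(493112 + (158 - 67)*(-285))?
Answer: 191967701070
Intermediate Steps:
(266462 + 144448)*(493112 + (158 - 67)*(-285)) = 410910*(493112 + 91*(-285)) = 410910*(493112 - 25935) = 410910*467177 = 191967701070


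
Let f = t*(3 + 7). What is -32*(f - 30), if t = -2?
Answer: 1600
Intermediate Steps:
f = -20 (f = -2*(3 + 7) = -2*10 = -20)
-32*(f - 30) = -32*(-20 - 30) = -32*(-50) = 1600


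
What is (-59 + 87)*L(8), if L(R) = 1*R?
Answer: 224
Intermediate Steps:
L(R) = R
(-59 + 87)*L(8) = (-59 + 87)*8 = 28*8 = 224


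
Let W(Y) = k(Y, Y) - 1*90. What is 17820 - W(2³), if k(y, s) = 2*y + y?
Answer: 17886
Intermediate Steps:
k(y, s) = 3*y
W(Y) = -90 + 3*Y (W(Y) = 3*Y - 1*90 = 3*Y - 90 = -90 + 3*Y)
17820 - W(2³) = 17820 - (-90 + 3*2³) = 17820 - (-90 + 3*8) = 17820 - (-90 + 24) = 17820 - 1*(-66) = 17820 + 66 = 17886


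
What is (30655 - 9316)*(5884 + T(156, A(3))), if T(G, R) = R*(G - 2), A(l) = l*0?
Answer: 125558676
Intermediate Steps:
A(l) = 0
T(G, R) = R*(-2 + G)
(30655 - 9316)*(5884 + T(156, A(3))) = (30655 - 9316)*(5884 + 0*(-2 + 156)) = 21339*(5884 + 0*154) = 21339*(5884 + 0) = 21339*5884 = 125558676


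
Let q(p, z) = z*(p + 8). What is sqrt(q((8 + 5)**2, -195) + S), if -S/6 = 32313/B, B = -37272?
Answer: I*sqrt(332924168451)/3106 ≈ 185.77*I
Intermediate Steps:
q(p, z) = z*(8 + p)
S = 32313/6212 (S = -193878/(-37272) = -193878*(-1)/37272 = -6*(-10771/12424) = 32313/6212 ≈ 5.2017)
sqrt(q((8 + 5)**2, -195) + S) = sqrt(-195*(8 + (8 + 5)**2) + 32313/6212) = sqrt(-195*(8 + 13**2) + 32313/6212) = sqrt(-195*(8 + 169) + 32313/6212) = sqrt(-195*177 + 32313/6212) = sqrt(-34515 + 32313/6212) = sqrt(-214374867/6212) = I*sqrt(332924168451)/3106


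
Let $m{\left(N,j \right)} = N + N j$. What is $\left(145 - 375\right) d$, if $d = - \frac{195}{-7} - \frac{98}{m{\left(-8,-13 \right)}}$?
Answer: $- \frac{1036955}{168} \approx -6172.4$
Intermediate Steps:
$d = \frac{9017}{336}$ ($d = - \frac{195}{-7} - \frac{98}{\left(-8\right) \left(1 - 13\right)} = \left(-195\right) \left(- \frac{1}{7}\right) - \frac{98}{\left(-8\right) \left(-12\right)} = \frac{195}{7} - \frac{98}{96} = \frac{195}{7} - \frac{49}{48} = \frac{9017}{336} \approx 26.836$)
$\left(145 - 375\right) d = \left(145 - 375\right) \frac{9017}{336} = \left(-230\right) \frac{9017}{336} = - \frac{1036955}{168}$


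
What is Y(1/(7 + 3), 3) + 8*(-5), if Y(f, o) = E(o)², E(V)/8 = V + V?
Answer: 2264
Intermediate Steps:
E(V) = 16*V (E(V) = 8*(V + V) = 8*(2*V) = 16*V)
Y(f, o) = 256*o² (Y(f, o) = (16*o)² = 256*o²)
Y(1/(7 + 3), 3) + 8*(-5) = 256*3² + 8*(-5) = 256*9 - 40 = 2304 - 40 = 2264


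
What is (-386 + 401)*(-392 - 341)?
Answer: -10995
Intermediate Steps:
(-386 + 401)*(-392 - 341) = 15*(-733) = -10995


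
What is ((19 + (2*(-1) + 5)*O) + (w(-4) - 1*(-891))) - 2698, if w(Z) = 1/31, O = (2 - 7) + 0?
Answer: -55892/31 ≈ -1803.0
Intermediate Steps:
O = -5 (O = -5 + 0 = -5)
w(Z) = 1/31
((19 + (2*(-1) + 5)*O) + (w(-4) - 1*(-891))) - 2698 = ((19 + (2*(-1) + 5)*(-5)) + (1/31 - 1*(-891))) - 2698 = ((19 + (-2 + 5)*(-5)) + (1/31 + 891)) - 2698 = ((19 + 3*(-5)) + 27622/31) - 2698 = ((19 - 15) + 27622/31) - 2698 = (4 + 27622/31) - 2698 = 27746/31 - 2698 = -55892/31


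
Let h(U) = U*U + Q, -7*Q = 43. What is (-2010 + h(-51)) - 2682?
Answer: -14680/7 ≈ -2097.1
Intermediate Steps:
Q = -43/7 (Q = -⅐*43 = -43/7 ≈ -6.1429)
h(U) = -43/7 + U² (h(U) = U*U - 43/7 = U² - 43/7 = -43/7 + U²)
(-2010 + h(-51)) - 2682 = (-2010 + (-43/7 + (-51)²)) - 2682 = (-2010 + (-43/7 + 2601)) - 2682 = (-2010 + 18164/7) - 2682 = 4094/7 - 2682 = -14680/7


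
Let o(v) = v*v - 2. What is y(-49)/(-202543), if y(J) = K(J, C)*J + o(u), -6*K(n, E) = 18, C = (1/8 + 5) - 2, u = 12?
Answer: -289/202543 ≈ -0.0014269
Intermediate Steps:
o(v) = -2 + v² (o(v) = v² - 2 = -2 + v²)
C = 25/8 (C = (1*(⅛) + 5) - 2 = (⅛ + 5) - 2 = 41/8 - 2 = 25/8 ≈ 3.1250)
K(n, E) = -3 (K(n, E) = -⅙*18 = -3)
y(J) = 142 - 3*J (y(J) = -3*J + (-2 + 12²) = -3*J + (-2 + 144) = -3*J + 142 = 142 - 3*J)
y(-49)/(-202543) = (142 - 3*(-49))/(-202543) = (142 + 147)*(-1/202543) = 289*(-1/202543) = -289/202543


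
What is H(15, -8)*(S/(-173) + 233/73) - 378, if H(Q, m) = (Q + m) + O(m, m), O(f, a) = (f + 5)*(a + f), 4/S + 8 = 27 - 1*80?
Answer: -155946727/770369 ≈ -202.43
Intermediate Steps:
S = -4/61 (S = 4/(-8 + (27 - 1*80)) = 4/(-8 + (27 - 80)) = 4/(-8 - 53) = 4/(-61) = 4*(-1/61) = -4/61 ≈ -0.065574)
O(f, a) = (5 + f)*(a + f)
H(Q, m) = Q + 2*m**2 + 11*m (H(Q, m) = (Q + m) + (m**2 + 5*m + 5*m + m*m) = (Q + m) + (m**2 + 5*m + 5*m + m**2) = (Q + m) + (2*m**2 + 10*m) = Q + 2*m**2 + 11*m)
H(15, -8)*(S/(-173) + 233/73) - 378 = (15 + 2*(-8)**2 + 11*(-8))*(-4/61/(-173) + 233/73) - 378 = (15 + 2*64 - 88)*(-4/61*(-1/173) + 233*(1/73)) - 378 = (15 + 128 - 88)*(4/10553 + 233/73) - 378 = 55*(2459141/770369) - 378 = 135252755/770369 - 378 = -155946727/770369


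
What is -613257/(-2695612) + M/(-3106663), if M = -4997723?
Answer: 15377104922867/8374358062756 ≈ 1.8362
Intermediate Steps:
-613257/(-2695612) + M/(-3106663) = -613257/(-2695612) - 4997723/(-3106663) = -613257*(-1/2695612) - 4997723*(-1/3106663) = 613257/2695612 + 4997723/3106663 = 15377104922867/8374358062756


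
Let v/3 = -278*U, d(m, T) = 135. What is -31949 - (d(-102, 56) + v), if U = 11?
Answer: -22910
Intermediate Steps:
v = -9174 (v = 3*(-278*11) = 3*(-3058) = -9174)
-31949 - (d(-102, 56) + v) = -31949 - (135 - 9174) = -31949 - 1*(-9039) = -31949 + 9039 = -22910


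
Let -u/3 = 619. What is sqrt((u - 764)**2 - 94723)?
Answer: sqrt(6774918) ≈ 2602.9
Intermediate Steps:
u = -1857 (u = -3*619 = -1857)
sqrt((u - 764)**2 - 94723) = sqrt((-1857 - 764)**2 - 94723) = sqrt((-2621)**2 - 94723) = sqrt(6869641 - 94723) = sqrt(6774918)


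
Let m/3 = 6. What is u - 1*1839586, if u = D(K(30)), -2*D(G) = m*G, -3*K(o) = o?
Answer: -1839496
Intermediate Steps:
m = 18 (m = 3*6 = 18)
K(o) = -o/3
D(G) = -9*G
u = 90 (u = -(-3)*30 = -9*(-10) = 90)
u - 1*1839586 = 90 - 1*1839586 = 90 - 1839586 = -1839496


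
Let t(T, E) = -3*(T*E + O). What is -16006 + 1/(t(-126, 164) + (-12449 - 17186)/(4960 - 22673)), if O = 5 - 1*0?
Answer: -17571838727703/1097828236 ≈ -16006.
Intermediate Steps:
O = 5 (O = 5 + 0 = 5)
t(T, E) = -15 - 3*E*T (t(T, E) = -3*(T*E + 5) = -3*(E*T + 5) = -3*(5 + E*T) = -15 - 3*E*T)
-16006 + 1/(t(-126, 164) + (-12449 - 17186)/(4960 - 22673)) = -16006 + 1/((-15 - 3*164*(-126)) + (-12449 - 17186)/(4960 - 22673)) = -16006 + 1/((-15 + 61992) - 29635/(-17713)) = -16006 + 1/(61977 - 29635*(-1/17713)) = -16006 + 1/(61977 + 29635/17713) = -16006 + 1/(1097828236/17713) = -16006 + 17713/1097828236 = -17571838727703/1097828236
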